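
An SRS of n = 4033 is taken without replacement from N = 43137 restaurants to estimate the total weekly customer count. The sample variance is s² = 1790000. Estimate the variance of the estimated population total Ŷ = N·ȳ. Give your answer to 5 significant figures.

Var(Ŷ) = N²·Var(ȳ) = N²·(1 − n/N)·s²/n.
f = 4033/43137 = 0.09349283; Var(ȳ) = 0.90650717·1790000/4033 = 402.34263.
Var(Ŷ) = 43137² · 402.34263 = 7.4867948 × 10^11.

7.4868 × 10^11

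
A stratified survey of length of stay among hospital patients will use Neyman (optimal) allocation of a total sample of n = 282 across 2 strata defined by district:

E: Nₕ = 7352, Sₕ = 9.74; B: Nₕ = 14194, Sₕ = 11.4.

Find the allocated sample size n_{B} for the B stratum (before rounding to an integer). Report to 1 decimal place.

195.5

Neyman allocation: nₕ = n·NₕSₕ / Σⱼ NⱼSⱼ.
Σ NⱼSⱼ = 7352·9.74 + 14194·11.4 = 233420.08.
n_{B} = 282·14194·11.4 / 233420.08 = 195.5.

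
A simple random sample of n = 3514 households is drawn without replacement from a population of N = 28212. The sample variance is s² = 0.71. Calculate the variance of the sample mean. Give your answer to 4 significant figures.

Under SRS without replacement, Var(ȳ) = (1 − f)·s²/n with f = n/N = 3514/28212 = 0.12455693.
Var(ȳ) = (1 − 0.12455693)·0.71/3514 = 0.87544307·2.0204895 × 10^-4 = 1.7688235 × 10^-4.

1.769 × 10^-4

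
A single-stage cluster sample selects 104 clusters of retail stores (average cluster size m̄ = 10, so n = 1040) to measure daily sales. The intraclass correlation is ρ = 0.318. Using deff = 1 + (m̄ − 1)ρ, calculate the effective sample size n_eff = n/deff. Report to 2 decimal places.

deff = 1 + (10 − 1)·0.318 = 1 + 2.862 = 3.862.
n_eff = 1040 / 3.862 = 269.29.

269.29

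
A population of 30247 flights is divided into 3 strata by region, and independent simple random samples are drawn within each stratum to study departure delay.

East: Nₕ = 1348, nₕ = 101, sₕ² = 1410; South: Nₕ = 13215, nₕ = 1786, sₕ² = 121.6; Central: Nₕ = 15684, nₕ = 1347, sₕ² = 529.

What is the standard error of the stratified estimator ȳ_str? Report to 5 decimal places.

Var(ȳ_str) = Σₕ Wₕ²(1 − fₕ)sₕ²/nₕ with Wₕ = Nₕ/N, N = 30247.
East: Wₕ = 0.04456640; term = 0.04456640²·(1 − 0.07492582)·1410/101 = 0.025650124.
South: Wₕ = 0.43690283; term = 0.43690283²·(1 − 0.13514945)·121.6/1786 = 0.011239912.
Central: Wₕ = 0.51853076; term = 0.51853076²·(1 − 0.08588370)·529/1347 = 0.096524727.
Sum = 0.13341476.
SE = √(0.13341476) = 0.36526.

0.36526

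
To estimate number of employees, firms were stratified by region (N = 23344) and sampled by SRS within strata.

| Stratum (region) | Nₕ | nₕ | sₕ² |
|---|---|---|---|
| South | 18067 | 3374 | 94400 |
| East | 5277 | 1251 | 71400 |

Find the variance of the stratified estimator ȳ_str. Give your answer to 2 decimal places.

Var(ȳ_str) = Σₕ Wₕ²(1 − fₕ)sₕ²/nₕ with Wₕ = Nₕ/N, N = 23344.
South: Wₕ = 0.77394620; term = 0.77394620²·(1 − 0.18674932)·94400/3374 = 13.629279.
East: Wₕ = 0.22605380; term = 0.22605380²·(1 − 0.23706652)·71400/1251 = 2.2251086.
Sum = 15.854388.

15.85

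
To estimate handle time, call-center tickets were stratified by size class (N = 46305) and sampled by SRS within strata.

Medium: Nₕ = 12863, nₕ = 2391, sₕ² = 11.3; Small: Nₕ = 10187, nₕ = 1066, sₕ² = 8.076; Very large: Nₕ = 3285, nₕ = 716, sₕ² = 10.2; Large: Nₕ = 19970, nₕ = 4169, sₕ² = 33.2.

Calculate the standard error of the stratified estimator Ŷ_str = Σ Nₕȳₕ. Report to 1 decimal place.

Var(Ŷ_str) = Σₕ Nₕ²(1 − fₕ)sₕ²/nₕ.
Medium: 12863²·(1 − 2391/12863)·11.3/2391 = 636606.06.
Small: 10187²·(1 − 1066/10187)·8.076/1066 = 703927.4.
Very large: 3285²·(1 − 716/3285)·10.2/716 = 120222.74.
Large: 19970²·(1 − 4169/19970)·33.2/4169 = 2.5128631 × 10^6.
Sum = 3.9736193 × 10^6.
SE = √(3.9736193 × 10^6) = 1993.4.

1993.4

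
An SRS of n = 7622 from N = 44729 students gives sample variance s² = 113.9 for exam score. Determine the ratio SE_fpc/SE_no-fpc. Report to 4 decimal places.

f = n/N = 7622/44729 = 0.17040399.
SE_no-fpc = √(s²/n) = 0.12224395; SE_fpc = √((1−f)s²/n) = 0.11134244.
Ratio = √(1−f) = 0.91082161.

0.9108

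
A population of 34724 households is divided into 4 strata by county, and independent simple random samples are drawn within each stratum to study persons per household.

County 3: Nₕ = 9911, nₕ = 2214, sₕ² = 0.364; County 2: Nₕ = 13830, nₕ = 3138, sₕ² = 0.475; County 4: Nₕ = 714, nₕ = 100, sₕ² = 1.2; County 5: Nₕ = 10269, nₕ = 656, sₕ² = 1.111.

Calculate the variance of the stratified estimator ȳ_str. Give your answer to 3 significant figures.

1.72 × 10^-4

Var(ȳ_str) = Σₕ Wₕ²(1 − fₕ)sₕ²/nₕ with Wₕ = Nₕ/N, N = 34724.
County 3: Wₕ = 0.28542219; term = 0.28542219²·(1 − 0.22338815)·0.364/2214 = 1.0401674 × 10^-5.
County 2: Wₕ = 0.39828361; term = 0.39828361²·(1 − 0.22689805)·0.475/3138 = 1.8563604 × 10^-5.
County 4: Wₕ = 0.02056215; term = 0.02056215²·(1 − 0.14005602)·1.2/100 = 4.3630314 × 10^-6.
County 5: Wₕ = 0.29573206; term = 0.29573206²·(1 − 0.06388159)·1.111/656 = 1.3865573 × 10^-4.
Sum = 1.7198404 × 10^-4.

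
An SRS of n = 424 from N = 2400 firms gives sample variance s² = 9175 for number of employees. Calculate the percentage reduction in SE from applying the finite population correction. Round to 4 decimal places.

9.2623

f = n/N = 424/2400 = 0.17666667.
SE_no-fpc = √(s²/n) = 4.6517901; SE_fpc = √((1−f)s²/n) = 4.2209281.
Ratio = √(1−f) = 0.90737717. Reduction = 100·(1 − 0.90737717) = 9.2623%.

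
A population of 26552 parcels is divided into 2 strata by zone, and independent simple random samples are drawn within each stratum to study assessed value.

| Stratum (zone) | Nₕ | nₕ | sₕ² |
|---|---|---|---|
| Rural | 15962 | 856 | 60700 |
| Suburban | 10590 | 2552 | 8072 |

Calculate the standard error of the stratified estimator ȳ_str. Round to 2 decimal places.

Var(ȳ_str) = Σₕ Wₕ²(1 − fₕ)sₕ²/nₕ with Wₕ = Nₕ/N, N = 26552.
Rural: Wₕ = 0.60115999; term = 0.60115999²·(1 − 0.05362736)·60700/856 = 24.25254.
Suburban: Wₕ = 0.39884001; term = 0.39884001²·(1 − 0.24098206)·8072/2552 = 0.38190027.
Sum = 24.63444.
SE = √(24.63444) = 4.96.

4.96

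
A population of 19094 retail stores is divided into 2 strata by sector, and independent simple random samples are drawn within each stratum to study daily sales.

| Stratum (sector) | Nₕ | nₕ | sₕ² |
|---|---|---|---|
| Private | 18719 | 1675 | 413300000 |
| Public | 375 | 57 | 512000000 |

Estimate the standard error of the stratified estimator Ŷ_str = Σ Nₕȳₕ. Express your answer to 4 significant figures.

8.933 × 10^6

Var(Ŷ_str) = Σₕ Nₕ²(1 − fₕ)sₕ²/nₕ.
Private: 18719²·(1 − 1675/18719)·413300000/1675 = 7.8723567 × 10^13.
Public: 375²·(1 − 57/375)·512000000/57 = 1.0711579 × 10^12.
Sum = 7.9794725 × 10^13.
SE = √(7.9794725 × 10^13) = 8.933 × 10^6.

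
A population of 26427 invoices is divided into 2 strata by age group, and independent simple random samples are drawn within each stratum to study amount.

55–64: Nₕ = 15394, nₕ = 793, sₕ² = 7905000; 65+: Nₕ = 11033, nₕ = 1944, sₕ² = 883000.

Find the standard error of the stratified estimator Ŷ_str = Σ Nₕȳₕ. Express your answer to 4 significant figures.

1.512 × 10^6

Var(Ŷ_str) = Σₕ Nₕ²(1 − fₕ)sₕ²/nₕ.
55–64: 15394²·(1 − 793/15394)·7905000/793 = 2.2405919 × 10^12.
65+: 11033²·(1 − 1944/11033)·883000/1944 = 4.5548509 × 10^10.
Sum = 2.2861404 × 10^12.
SE = √(2.2861404 × 10^12) = 1.512 × 10^6.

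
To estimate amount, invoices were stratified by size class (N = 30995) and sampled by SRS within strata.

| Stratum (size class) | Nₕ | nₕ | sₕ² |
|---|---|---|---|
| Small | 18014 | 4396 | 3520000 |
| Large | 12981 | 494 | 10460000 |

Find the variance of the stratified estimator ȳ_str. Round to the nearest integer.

Var(ȳ_str) = Σₕ Wₕ²(1 − fₕ)sₕ²/nₕ with Wₕ = Nₕ/N, N = 30995.
Small: Wₕ = 0.58119051; term = 0.58119051²·(1 − 0.24403242)·3520000/4396 = 204.46792.
Large: Wₕ = 0.41880949; term = 0.41880949²·(1 − 0.03805562)·10460000/494 = 3572.6273.
Sum = 3777.0952.

3777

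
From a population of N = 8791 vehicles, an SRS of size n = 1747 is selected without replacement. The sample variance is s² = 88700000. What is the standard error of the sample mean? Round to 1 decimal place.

201.7

Under SRS without replacement, Var(ȳ) = (1 − f)·s²/n with f = n/N = 1747/8791 = 0.19872597.
Var(ȳ) = (1 − 0.19872597)·88700000/1747 = 0.80127403·50772.753 = 40682.889.
SE(ȳ) = √(40682.889) = 201.7.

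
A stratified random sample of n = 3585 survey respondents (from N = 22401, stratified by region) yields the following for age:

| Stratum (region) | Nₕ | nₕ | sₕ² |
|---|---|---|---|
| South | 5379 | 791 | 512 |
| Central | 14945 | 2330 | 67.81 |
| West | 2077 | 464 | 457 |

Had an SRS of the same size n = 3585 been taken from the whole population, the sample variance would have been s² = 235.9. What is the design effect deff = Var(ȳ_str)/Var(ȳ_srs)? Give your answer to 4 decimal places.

Var(ȳ_str) = Σ Wₕ²(1−fₕ)sₕ²/nₕ with Wₕ = Nₕ/22401:
  South: (5379/22401)²·(1−791/5379)·512/791 = 0.031833443
  Central: (14945/22401)²·(1−2330/14945)·67.81/2330 = 0.010934179
  West: (2077/22401)²·(1−464/2077)·457/464 = 0.0065755831
  → Var(ȳ_str) = 0.049343205.
Var(ȳ_srs) = (1 − 3585/22401)·235.9/3585 = 0.055271173.
deff = 0.049343205 / 0.055271173 = 0.8927.

0.8927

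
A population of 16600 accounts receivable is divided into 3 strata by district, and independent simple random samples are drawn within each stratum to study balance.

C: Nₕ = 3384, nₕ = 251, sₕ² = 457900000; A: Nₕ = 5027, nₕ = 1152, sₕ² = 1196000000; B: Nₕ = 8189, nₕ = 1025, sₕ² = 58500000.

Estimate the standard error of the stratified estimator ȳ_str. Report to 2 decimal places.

Var(ȳ_str) = Σₕ Wₕ²(1 − fₕ)sₕ²/nₕ with Wₕ = Nₕ/N, N = 16600.
C: Wₕ = 0.20385542; term = 0.20385542²·(1 − 0.07417258)·457900000/251 = 70189.394.
A: Wₕ = 0.30283133; term = 0.30283133²·(1 − 0.22916252)·1196000000/1152 = 73391.053.
B: Wₕ = 0.49331325; term = 0.49331325²·(1 − 0.12516791)·58500000/1025 = 12150.727.
Sum = 155731.17.
SE = √(155731.17) = 394.63.

394.63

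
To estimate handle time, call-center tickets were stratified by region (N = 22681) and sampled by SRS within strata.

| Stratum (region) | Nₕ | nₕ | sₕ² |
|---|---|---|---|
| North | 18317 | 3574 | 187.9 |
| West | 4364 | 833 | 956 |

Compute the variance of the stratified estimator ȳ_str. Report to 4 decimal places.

0.0620

Var(ȳ_str) = Σₕ Wₕ²(1 − fₕ)sₕ²/nₕ with Wₕ = Nₕ/N, N = 22681.
North: Wₕ = 0.80759226; term = 0.80759226²·(1 − 0.19511929)·187.9/3574 = 0.027598663.
West: Wₕ = 0.19240774; term = 0.19240774²·(1 − 0.19087993)·956/833 = 0.034377236.
Sum = 0.061975899.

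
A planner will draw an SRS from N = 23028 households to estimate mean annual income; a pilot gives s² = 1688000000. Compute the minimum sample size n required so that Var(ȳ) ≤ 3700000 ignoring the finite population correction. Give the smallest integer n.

457

Without fpc, n₀ = s²/D = 1688000000/3700000 = 456.2162.
Rounding up, n = 457.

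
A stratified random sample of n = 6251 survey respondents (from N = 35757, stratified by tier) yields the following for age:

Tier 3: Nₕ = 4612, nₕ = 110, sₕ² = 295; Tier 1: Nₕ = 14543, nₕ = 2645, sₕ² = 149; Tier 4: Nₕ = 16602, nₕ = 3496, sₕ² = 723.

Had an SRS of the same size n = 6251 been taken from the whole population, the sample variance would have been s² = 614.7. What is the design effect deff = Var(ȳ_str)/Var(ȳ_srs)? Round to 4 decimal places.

Var(ȳ_str) = Σ Wₕ²(1−fₕ)sₕ²/nₕ with Wₕ = Nₕ/35757:
  Tier 3: (4612/35757)²·(1−110/4612)·295/110 = 0.043551385
  Tier 1: (14543/35757)²·(1−2645/14543)·149/2645 = 0.0076237108
  Tier 4: (16602/35757)²·(1−3496/16602)·723/3496 = 0.03519454
  → Var(ȳ_str) = 0.086369636.
Var(ȳ_srs) = (1 − 6251/35757)·614.7/6251 = 0.081145227.
deff = 0.086369636 / 0.081145227 = 1.0644.

1.0644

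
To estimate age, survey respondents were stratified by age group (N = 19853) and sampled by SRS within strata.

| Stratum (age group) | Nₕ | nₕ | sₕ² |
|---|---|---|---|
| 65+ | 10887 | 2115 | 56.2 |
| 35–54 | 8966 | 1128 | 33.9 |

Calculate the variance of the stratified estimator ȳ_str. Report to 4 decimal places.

Var(ȳ_str) = Σₕ Wₕ²(1 − fₕ)sₕ²/nₕ with Wₕ = Nₕ/N, N = 19853.
65+: Wₕ = 0.54838060; term = 0.54838060²·(1 − 0.19426839)·56.2/2115 = 0.0064384378.
35–54: Wₕ = 0.45161940; term = 0.45161940²·(1 − 0.12580861)·33.9/1128 = 0.0053584886.
Sum = 0.011796926.

0.0118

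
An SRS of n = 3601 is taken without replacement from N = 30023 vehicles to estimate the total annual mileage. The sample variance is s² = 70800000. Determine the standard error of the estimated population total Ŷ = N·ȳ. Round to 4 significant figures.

Var(Ŷ) = N²·Var(ȳ) = N²·(1 − n/N)·s²/n.
f = 3601/30023 = 0.11994138; Var(ȳ) = 0.88005862·70800000/3601 = 17303.013.
Var(Ŷ) = 30023² · 17303.013 = 1.5596599 × 10^13.
SE(Ŷ) = √(1.5596599 × 10^13) = 3.949 × 10^6.

3.949 × 10^6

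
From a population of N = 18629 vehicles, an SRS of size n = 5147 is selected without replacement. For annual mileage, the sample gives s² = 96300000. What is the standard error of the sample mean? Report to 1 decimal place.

Under SRS without replacement, Var(ȳ) = (1 − f)·s²/n with f = n/N = 5147/18629 = 0.27628966.
Var(ȳ) = (1 − 0.27628966)·96300000/5147 = 0.72371034·18709.928 = 13540.569.
SE(ȳ) = √(13540.569) = 116.4.

116.4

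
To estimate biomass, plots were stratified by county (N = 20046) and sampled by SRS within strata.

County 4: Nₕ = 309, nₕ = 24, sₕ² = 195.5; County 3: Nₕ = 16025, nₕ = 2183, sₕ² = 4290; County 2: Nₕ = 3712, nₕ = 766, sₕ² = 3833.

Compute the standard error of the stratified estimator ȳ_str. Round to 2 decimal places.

1.11

Var(ȳ_str) = Σₕ Wₕ²(1 − fₕ)sₕ²/nₕ with Wₕ = Nₕ/N, N = 20046.
County 4: Wₕ = 0.01541455; term = 0.01541455²·(1 − 0.07766990)·195.5/24 = 0.0017851857.
County 3: Wₕ = 0.79941135; term = 0.79941135²·(1 − 0.13622465)·4290/2183 = 1.0847883.
County 2: Wₕ = 0.18517410; term = 0.18517410²·(1 − 0.20635776)·3833/766 = 0.13617435.
Sum = 1.2227478.
SE = √(1.2227478) = 1.11.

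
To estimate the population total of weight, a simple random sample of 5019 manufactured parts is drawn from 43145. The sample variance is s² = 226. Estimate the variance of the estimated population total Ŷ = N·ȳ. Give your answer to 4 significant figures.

7.407 × 10^7

Var(Ŷ) = N²·Var(ȳ) = N²·(1 − n/N)·s²/n.
f = 5019/43145 = 0.11632866; Var(ȳ) = 0.88367134·226/5019 = 0.03979074.
Var(Ŷ) = 43145² · 0.03979074 = 7.4070105 × 10^7.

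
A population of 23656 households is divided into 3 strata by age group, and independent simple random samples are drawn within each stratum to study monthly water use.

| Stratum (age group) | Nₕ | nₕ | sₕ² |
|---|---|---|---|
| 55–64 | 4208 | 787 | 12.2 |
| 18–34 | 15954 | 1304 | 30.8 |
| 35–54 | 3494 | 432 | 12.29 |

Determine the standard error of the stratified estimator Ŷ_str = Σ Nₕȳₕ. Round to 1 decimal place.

2459.3

Var(Ŷ_str) = Σₕ Nₕ²(1 − fₕ)sₕ²/nₕ.
55–64: 4208²·(1 − 787/4208)·12.2/787 = 223158.74.
18–34: 15954²·(1 − 1304/15954)·30.8/1304 = 5.5205244 × 10^6.
35–54: 3494²·(1 − 432/3494)·12.29/432 = 304366.06.
Sum = 6.0480492 × 10^6.
SE = √(6.0480492 × 10^6) = 2459.3.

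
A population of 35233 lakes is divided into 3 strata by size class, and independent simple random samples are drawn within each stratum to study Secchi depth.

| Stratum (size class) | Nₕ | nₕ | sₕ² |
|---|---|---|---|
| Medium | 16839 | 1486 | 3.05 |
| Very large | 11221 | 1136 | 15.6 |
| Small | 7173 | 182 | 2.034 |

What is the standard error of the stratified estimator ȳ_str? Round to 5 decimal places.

Var(ȳ_str) = Σₕ Wₕ²(1 − fₕ)sₕ²/nₕ with Wₕ = Nₕ/N, N = 35233.
Medium: Wₕ = 0.47793262; term = 0.47793262²·(1 − 0.08824752)·3.05/1486 = 4.2745591 × 10^-4.
Very large: Wₕ = 0.31847983; term = 0.31847983²·(1 − 0.10123875)·15.6/1136 = 0.0012518563.
Small: Wₕ = 0.20358755; term = 0.20358755²·(1 − 0.02537293)·2.034/182 = 4.5146121 × 10^-4.
Sum = 0.0021307734.
SE = √(0.0021307734) = 0.04616.

0.04616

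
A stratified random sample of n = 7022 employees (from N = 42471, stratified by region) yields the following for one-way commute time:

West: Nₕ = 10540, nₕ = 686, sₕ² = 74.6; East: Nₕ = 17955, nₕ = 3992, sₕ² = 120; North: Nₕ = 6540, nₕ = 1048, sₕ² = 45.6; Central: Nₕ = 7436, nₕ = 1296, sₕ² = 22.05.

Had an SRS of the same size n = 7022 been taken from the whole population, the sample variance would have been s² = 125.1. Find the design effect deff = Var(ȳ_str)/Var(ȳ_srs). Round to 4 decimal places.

0.7893

Var(ȳ_str) = Σ Wₕ²(1−fₕ)sₕ²/nₕ with Wₕ = Nₕ/42471:
  West: (10540/42471)²·(1−686/10540)·74.6/686 = 0.0062615652
  East: (17955/42471)²·(1−3992/17955)·120/3992 = 0.004178014
  North: (6540/42471)²·(1−1048/6540)·45.6/1048 = 8.664168 × 10^-4
  Central: (7436/42471)²·(1−1296/7436)·22.05/1296 = 4.306519 × 10^-4
  → Var(ȳ_str) = 0.011736648.
Var(ȳ_srs) = (1 − 7022/42471)·125.1/7022 = 0.014869898.
deff = 0.011736648 / 0.014869898 = 0.7893.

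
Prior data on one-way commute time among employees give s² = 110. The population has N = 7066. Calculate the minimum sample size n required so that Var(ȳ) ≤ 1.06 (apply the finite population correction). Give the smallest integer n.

103

Without fpc, n₀ = s²/D = 110/1.06 = 103.7736.
With fpc, (1 − n/N)·s²/n ≤ D requires n ≥ n₀/(1 + n₀/N) = 103.7736/(1 + 103.7736/7066) = 102.2716.
Rounding up, n = 103.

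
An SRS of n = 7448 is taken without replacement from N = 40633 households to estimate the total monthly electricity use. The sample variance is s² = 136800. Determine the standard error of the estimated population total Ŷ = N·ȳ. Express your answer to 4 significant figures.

Var(Ŷ) = N²·Var(ȳ) = N²·(1 − n/N)·s²/n.
f = 7448/40633 = 0.18329929; Var(ȳ) = 0.81670071·136800/7448 = 15.000625.
Var(Ŷ) = 40633² · 15.000625 = 2.4766642 × 10^10.
SE(Ŷ) = √(2.4766642 × 10^10) = 157400.

157400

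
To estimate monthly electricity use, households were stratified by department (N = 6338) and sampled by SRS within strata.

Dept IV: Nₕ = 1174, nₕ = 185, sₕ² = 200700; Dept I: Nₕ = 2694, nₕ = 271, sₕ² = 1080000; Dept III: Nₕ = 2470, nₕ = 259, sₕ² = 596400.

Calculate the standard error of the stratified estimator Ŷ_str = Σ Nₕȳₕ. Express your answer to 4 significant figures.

199600

Var(Ŷ_str) = Σₕ Nₕ²(1 − fₕ)sₕ²/nₕ.
Dept IV: 1174²·(1 − 185/1174)·200700/185 = 1.2596214 × 10^9.
Dept I: 2694²·(1 − 271/2694)·1080000/271 = 2.60139 × 10^10.
Dept III: 2470²·(1 − 259/2470)·596400/259 = 1.2575451 × 10^10.
Sum = 3.9848972 × 10^10.
SE = √(3.9848972 × 10^10) = 199600.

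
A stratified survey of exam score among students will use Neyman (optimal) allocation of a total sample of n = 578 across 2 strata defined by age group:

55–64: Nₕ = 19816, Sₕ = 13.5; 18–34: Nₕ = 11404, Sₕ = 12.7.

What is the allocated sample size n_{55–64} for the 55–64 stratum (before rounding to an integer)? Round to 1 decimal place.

375.0

Neyman allocation: nₕ = n·NₕSₕ / Σⱼ NⱼSⱼ.
Σ NⱼSⱼ = 19816·13.5 + 11404·12.7 = 412346.8.
n_{55–64} = 578·19816·13.5 / 412346.8 = 375.0.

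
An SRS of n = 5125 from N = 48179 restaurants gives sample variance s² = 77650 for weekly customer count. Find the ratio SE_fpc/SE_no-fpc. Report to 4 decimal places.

0.9453

f = n/N = 5125/48179 = 0.10637415.
SE_no-fpc = √(s²/n) = 3.8924567; SE_fpc = √((1−f)s²/n) = 3.6796089.
Ratio = √(1−f) = 0.94531786.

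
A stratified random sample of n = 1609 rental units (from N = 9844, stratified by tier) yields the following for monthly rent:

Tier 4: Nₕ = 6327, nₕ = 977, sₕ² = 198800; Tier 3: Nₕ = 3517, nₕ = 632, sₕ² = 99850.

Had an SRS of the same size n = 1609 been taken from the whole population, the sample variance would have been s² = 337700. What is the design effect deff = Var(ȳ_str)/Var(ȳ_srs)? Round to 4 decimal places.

0.4990

Var(ȳ_str) = Σ Wₕ²(1−fₕ)sₕ²/nₕ with Wₕ = Nₕ/9844:
  Tier 4: (6327/9844)²·(1−977/6327)·198800/977 = 71.077186
  Tier 3: (3517/9844)²·(1−632/3517)·99850/632 = 16.542684
  → Var(ȳ_str) = 87.61987.
Var(ȳ_srs) = (1 − 1609/9844)·337700/1609 = 175.57675.
deff = 87.61987 / 175.57675 = 0.4990.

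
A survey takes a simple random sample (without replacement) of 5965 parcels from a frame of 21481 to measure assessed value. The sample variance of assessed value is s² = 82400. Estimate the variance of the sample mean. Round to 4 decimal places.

9.9780

Under SRS without replacement, Var(ȳ) = (1 − f)·s²/n with f = n/N = 5965/21481 = 0.27768726.
Var(ȳ) = (1 − 0.27768726)·82400/5965 = 0.72231274·13.813915 = 9.9779665.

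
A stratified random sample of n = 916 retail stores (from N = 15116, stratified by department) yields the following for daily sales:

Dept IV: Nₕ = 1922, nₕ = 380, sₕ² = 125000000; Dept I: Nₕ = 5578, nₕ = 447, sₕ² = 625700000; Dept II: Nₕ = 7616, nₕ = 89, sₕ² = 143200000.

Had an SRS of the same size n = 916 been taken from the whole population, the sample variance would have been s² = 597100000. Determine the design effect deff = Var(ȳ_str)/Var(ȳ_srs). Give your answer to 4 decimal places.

Var(ȳ_str) = Σ Wₕ²(1−fₕ)sₕ²/nₕ with Wₕ = Nₕ/15116:
  Dept IV: (1922/15116)²·(1−380/1922)·125000000/380 = 4266.6833
  Dept I: (5578/15116)²·(1−447/5578)·625700000/447 = 175333.7
  Dept II: (7616/15116)²·(1−89/7616)·143200000/89 = 403671.51
  → Var(ȳ_str) = 583271.89.
Var(ȳ_srs) = (1 − 916/15116)·597100000/916 = 612354.7.
deff = 583271.89 / 612354.7 = 0.9525.

0.9525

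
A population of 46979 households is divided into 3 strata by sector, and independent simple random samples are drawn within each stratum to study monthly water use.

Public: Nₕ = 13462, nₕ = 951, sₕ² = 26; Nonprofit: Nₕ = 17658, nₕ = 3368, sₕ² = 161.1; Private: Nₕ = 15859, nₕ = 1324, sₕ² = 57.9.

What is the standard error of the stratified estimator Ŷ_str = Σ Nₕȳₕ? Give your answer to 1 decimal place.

Var(Ŷ_str) = Σₕ Nₕ²(1 − fₕ)sₕ²/nₕ.
Public: 13462²·(1 − 951/13462)·26/951 = 4.6046268 × 10^6.
Nonprofit: 17658²·(1 − 3368/17658)·161.1/3368 = 1.206972 × 10^7.
Private: 15859²·(1 − 1324/15859)·57.9/1324 = 1.0080485 × 10^7.
Sum = 2.6754832 × 10^7.
SE = √(2.6754832 × 10^7) = 5172.5.

5172.5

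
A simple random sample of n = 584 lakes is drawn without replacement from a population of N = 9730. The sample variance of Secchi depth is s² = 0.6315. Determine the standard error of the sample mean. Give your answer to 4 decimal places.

Under SRS without replacement, Var(ȳ) = (1 − f)·s²/n with f = n/N = 584/9730 = 0.06002055.
Var(ȳ) = (1 − 0.06002055)·0.6315/584 = 0.93997945·0.0010813356 = 0.0010164333.
SE(ȳ) = √(0.0010164333) = 0.0319.

0.0319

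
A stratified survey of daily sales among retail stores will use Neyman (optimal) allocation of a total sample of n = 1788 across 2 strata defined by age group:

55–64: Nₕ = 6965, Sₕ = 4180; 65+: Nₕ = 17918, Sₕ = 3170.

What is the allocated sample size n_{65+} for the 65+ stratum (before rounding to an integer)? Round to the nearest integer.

Neyman allocation: nₕ = n·NₕSₕ / Σⱼ NⱼSⱼ.
Σ NⱼSⱼ = 6965·4180 + 17918·3170 = 8.591376 × 10^7.
n_{65+} = 1788·17918·3170 / (8.591376 × 10^7) = 1182.

1182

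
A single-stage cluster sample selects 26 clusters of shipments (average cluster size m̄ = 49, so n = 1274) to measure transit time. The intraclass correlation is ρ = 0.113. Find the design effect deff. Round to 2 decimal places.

deff = 1 + (49 − 1)·0.113 = 1 + 5.424 = 6.424.

6.42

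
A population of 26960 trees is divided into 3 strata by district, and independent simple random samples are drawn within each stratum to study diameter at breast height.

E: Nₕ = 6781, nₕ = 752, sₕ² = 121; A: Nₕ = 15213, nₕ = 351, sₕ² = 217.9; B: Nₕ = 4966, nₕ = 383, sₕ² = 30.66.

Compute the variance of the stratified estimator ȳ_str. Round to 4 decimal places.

Var(ȳ_str) = Σₕ Wₕ²(1 − fₕ)sₕ²/nₕ with Wₕ = Nₕ/N, N = 26960.
E: Wₕ = 0.25152077; term = 0.25152077²·(1 − 0.11089810)·121/752 = 0.0090503793.
A: Wₕ = 0.56428042; term = 0.56428042²·(1 − 0.02307237)·217.9/351 = 0.19310898.
B: Wₕ = 0.18419881; term = 0.18419881²·(1 − 0.07712445)·30.66/383 = 0.0025066297.
Sum = 0.20466599.

0.2047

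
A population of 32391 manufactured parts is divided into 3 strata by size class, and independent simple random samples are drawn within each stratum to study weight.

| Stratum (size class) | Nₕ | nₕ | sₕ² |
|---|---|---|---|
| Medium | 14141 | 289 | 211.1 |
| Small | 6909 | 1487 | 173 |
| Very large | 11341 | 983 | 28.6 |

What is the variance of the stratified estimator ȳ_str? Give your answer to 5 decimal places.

Var(ȳ_str) = Σₕ Wₕ²(1 − fₕ)sₕ²/nₕ with Wₕ = Nₕ/N, N = 32391.
Medium: Wₕ = 0.43657189; term = 0.43657189²·(1 − 0.02043703)·211.1/289 = 0.13637485.
Small: Wₕ = 0.21329999; term = 0.21329999²·(1 − 0.21522652)·173/1487 = 0.0041539487.
Very large: Wₕ = 0.35012812; term = 0.35012812²·(1 − 0.08667666)·28.6/983 = 0.0032575498.
Sum = 0.14378635.

0.14379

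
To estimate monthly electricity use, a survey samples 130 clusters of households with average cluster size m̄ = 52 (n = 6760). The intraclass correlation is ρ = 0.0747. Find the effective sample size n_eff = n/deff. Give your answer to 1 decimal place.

deff = 1 + (52 − 1)·0.0747 = 1 + 3.8097 = 4.8097.
n_eff = 6760 / 4.8097 = 1405.5.

1405.5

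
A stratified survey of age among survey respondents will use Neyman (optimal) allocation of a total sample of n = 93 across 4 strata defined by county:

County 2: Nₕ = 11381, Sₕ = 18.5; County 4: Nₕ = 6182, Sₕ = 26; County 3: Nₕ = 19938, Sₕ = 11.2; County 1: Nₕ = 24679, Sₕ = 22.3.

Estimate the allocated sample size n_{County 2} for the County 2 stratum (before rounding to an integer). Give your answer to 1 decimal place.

Neyman allocation: nₕ = n·NₕSₕ / Σⱼ NⱼSⱼ.
Σ NⱼSⱼ = 11381·18.5 + 6182·26 + 19938·11.2 + 24679·22.3 = 1.1449278 × 10^6.
n_{County 2} = 93·11381·18.5 / (1.1449278 × 10^6) = 17.1.

17.1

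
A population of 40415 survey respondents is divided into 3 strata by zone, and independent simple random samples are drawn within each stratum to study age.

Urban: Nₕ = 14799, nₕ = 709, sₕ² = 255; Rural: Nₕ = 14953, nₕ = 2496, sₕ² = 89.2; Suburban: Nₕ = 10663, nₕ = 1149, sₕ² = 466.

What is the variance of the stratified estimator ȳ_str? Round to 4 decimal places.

0.0752

Var(ȳ_str) = Σₕ Wₕ²(1 − fₕ)sₕ²/nₕ with Wₕ = Nₕ/N, N = 40415.
Urban: Wₕ = 0.36617592; term = 0.36617592²·(1 − 0.04790864)·255/709 = 0.045914741.
Rural: Wₕ = 0.36998639; term = 0.36998639²·(1 − 0.16692303)·89.2/2496 = 0.0040754625.
Suburban: Wₕ = 0.26383768; term = 0.26383768²·(1 − 0.10775579)·466/1149 = 0.025189716.
Sum = 0.07517992.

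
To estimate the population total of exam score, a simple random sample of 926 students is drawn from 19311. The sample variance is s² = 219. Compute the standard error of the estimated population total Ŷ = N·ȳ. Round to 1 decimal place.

9163.3

Var(Ŷ) = N²·Var(ȳ) = N²·(1 − n/N)·s²/n.
f = 926/19311 = 0.04795194; Var(ȳ) = 0.95204806·219/926 = 0.22516039.
Var(Ŷ) = 19311² · 0.22516039 = 8.3965624 × 10^7.
SE(Ŷ) = √(8.3965624 × 10^7) = 9163.3.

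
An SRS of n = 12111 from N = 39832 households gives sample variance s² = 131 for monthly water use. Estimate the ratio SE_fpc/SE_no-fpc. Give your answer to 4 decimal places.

0.8342

f = n/N = 12111/39832 = 0.30405202.
SE_no-fpc = √(s²/n) = 0.10400295; SE_fpc = √((1−f)s²/n) = 0.086762895.
Ratio = √(1−f) = 0.83423497.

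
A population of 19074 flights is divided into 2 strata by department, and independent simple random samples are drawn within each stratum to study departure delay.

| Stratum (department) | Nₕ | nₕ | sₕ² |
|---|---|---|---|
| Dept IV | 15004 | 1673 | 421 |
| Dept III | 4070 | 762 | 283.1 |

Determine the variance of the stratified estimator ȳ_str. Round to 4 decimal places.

0.1521

Var(ȳ_str) = Σₕ Wₕ²(1 − fₕ)sₕ²/nₕ with Wₕ = Nₕ/N, N = 19074.
Dept IV: Wₕ = 0.78662053; term = 0.78662053²·(1 − 0.11150360)·421/1673 = 0.13834784.
Dept III: Wₕ = 0.21337947; term = 0.21337947²·(1 − 0.18722359)·283.1/762 = 0.013748688.
Sum = 0.15209653.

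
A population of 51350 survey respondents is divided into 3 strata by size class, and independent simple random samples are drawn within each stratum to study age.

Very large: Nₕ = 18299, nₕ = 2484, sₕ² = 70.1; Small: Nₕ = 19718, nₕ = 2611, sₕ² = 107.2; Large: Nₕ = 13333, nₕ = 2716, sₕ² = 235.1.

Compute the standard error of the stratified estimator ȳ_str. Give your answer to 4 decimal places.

0.1140

Var(ȳ_str) = Σₕ Wₕ²(1 − fₕ)sₕ²/nₕ with Wₕ = Nₕ/N, N = 51350.
Very large: Wₕ = 0.35635833; term = 0.35635833²·(1 − 0.13574512)·70.1/2484 = 0.0030972915.
Small: Wₕ = 0.38399221; term = 0.38399221²·(1 − 0.13241708)·107.2/2611 = 0.00525223.
Large: Wₕ = 0.25964946; term = 0.25964946²·(1 − 0.20370509)·235.1/2716 = 0.0046469892.
Sum = 0.012996511.
SE = √(0.012996511) = 0.1140.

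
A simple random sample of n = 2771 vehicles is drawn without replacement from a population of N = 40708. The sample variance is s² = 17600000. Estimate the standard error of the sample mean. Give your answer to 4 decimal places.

76.9360

Under SRS without replacement, Var(ȳ) = (1 − f)·s²/n with f = n/N = 2771/40708 = 0.06807016.
Var(ȳ) = (1 − 0.06807016)·17600000/2771 = 0.93192984·6351.4977 = 5919.1502.
SE(ȳ) = √(5919.1502) = 76.9360.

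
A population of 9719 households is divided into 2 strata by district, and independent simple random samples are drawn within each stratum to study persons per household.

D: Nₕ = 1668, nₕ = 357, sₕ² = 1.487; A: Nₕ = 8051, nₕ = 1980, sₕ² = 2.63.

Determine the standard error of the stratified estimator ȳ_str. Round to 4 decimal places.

0.0280

Var(ȳ_str) = Σₕ Wₕ²(1 − fₕ)sₕ²/nₕ with Wₕ = Nₕ/N, N = 9719.
D: Wₕ = 0.17162259; term = 0.17162259²·(1 − 0.21402878)·1.487/357 = 9.6426927 × 10^-5.
A: Wₕ = 0.82837741; term = 0.82837741²·(1 − 0.24593218)·2.63/1980 = 6.8731758 × 10^-4.
Sum = 7.8374451 × 10^-4.
SE = √(7.8374451 × 10^-4) = 0.0280.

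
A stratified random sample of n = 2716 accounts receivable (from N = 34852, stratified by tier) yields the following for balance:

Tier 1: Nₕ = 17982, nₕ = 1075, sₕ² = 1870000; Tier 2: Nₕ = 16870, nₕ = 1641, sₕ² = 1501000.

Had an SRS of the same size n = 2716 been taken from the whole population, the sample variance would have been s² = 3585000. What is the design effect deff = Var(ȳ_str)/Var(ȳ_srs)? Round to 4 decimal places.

0.5167

Var(ȳ_str) = Σ Wₕ²(1−fₕ)sₕ²/nₕ with Wₕ = Nₕ/34852:
  Tier 1: (17982/34852)²·(1−1075/17982)·1870000/1075 = 435.39384
  Tier 2: (16870/34852)²·(1−1641/16870)·1501000/1641 = 193.46534
  → Var(ȳ_str) = 628.85918.
Var(ȳ_srs) = (1 − 2716/34852)·3585000/2716 = 1217.0923.
deff = 628.85918 / 1217.0923 = 0.5167.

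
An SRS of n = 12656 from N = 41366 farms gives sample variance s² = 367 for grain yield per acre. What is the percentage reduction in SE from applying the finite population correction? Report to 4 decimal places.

f = n/N = 12656/41366 = 0.30595175.
SE_no-fpc = √(s²/n) = 0.1702883; SE_fpc = √((1−f)s²/n) = 0.14186643.
Ratio = √(1−f) = 0.83309558. Reduction = 100·(1 − 0.83309558) = 16.6904%.

16.6904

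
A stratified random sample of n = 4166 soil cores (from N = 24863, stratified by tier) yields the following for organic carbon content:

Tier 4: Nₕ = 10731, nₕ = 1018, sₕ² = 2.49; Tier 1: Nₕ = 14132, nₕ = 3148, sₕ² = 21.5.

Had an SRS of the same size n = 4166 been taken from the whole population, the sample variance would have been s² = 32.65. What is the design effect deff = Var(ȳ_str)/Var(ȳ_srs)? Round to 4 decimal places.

Var(ȳ_str) = Σ Wₕ²(1−fₕ)sₕ²/nₕ with Wₕ = Nₕ/24863:
  Tier 4: (10731/24863)²·(1−1018/10731)·2.49/1018 = 4.1241846 × 10^-4
  Tier 1: (14132/24863)²·(1−3148/14132)·21.5/3148 = 0.001714987
  → Var(ȳ_str) = 0.0021274055.
Var(ȳ_srs) = (1 − 4166/24863)·32.65/4166 = 0.0065240576.
deff = 0.0021274055 / 0.0065240576 = 0.3261.

0.3261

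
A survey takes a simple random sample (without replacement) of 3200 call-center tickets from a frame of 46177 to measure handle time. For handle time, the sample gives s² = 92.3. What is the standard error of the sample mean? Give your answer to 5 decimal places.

Under SRS without replacement, Var(ȳ) = (1 − f)·s²/n with f = n/N = 3200/46177 = 0.06929857.
Var(ȳ) = (1 − 0.06929857)·92.3/3200 = 0.93070143·0.02884375 = 0.026844919.
SE(ȳ) = √(0.026844919) = 0.16384.

0.16384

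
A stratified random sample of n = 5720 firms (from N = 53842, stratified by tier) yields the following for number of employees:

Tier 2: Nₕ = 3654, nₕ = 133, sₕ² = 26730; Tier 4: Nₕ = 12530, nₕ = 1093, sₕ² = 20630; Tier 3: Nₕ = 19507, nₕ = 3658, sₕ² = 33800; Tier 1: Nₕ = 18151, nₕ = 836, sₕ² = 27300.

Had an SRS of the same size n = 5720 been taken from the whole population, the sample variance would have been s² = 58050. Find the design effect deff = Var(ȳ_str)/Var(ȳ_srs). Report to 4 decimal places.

Var(ȳ_str) = Σ Wₕ²(1−fₕ)sₕ²/nₕ with Wₕ = Nₕ/53842:
  Tier 2: (3654/53842)²·(1−133/3654)·26730/133 = 0.89194796
  Tier 4: (12530/53842)²·(1−1093/12530)·20630/1093 = 0.9330392
  Tier 3: (19507/53842)²·(1−3658/19507)·33800/3658 = 0.98542365
  Tier 1: (18151/53842)²·(1−836/18151)·27300/836 = 3.5402755
  → Var(ȳ_str) = 6.3506863.
Var(ȳ_srs) = (1 − 5720/53842)·58050/5720 = 9.0704468.
deff = 6.3506863 / 9.0704468 = 0.7002.

0.7002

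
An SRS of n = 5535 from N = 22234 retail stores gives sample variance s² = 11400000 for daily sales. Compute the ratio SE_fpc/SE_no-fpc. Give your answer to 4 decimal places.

f = n/N = 5535/22234 = 0.24894306.
SE_no-fpc = √(s²/n) = 45.383043; SE_fpc = √((1−f)s²/n) = 39.330552.
Ratio = √(1−f) = 0.86663541.

0.8666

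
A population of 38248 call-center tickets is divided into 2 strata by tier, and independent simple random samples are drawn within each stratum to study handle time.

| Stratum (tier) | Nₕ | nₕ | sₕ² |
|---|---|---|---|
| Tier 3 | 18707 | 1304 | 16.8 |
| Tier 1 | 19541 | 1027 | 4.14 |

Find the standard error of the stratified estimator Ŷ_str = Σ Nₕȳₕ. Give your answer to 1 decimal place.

2377.5

Var(Ŷ_str) = Σₕ Nₕ²(1 − fₕ)sₕ²/nₕ.
Tier 3: 18707²·(1 − 1304/18707)·16.8/1304 = 4.1943045 × 10^6.
Tier 1: 19541²·(1 − 1027/19541)·4.14/1027 = 1.458401 × 10^6.
Sum = 5.6527055 × 10^6.
SE = √(5.6527055 × 10^6) = 2377.5.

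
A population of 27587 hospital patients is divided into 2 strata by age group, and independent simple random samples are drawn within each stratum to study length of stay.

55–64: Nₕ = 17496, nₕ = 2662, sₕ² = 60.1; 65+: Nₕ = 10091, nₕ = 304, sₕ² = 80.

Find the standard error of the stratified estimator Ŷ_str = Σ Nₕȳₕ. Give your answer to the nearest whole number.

Var(Ŷ_str) = Σₕ Nₕ²(1 − fₕ)sₕ²/nₕ.
55–64: 17496²·(1 − 2662/17496)·60.1/2662 = 5.8595392 × 10^6.
65+: 10091²·(1 − 304/10091)·80/304 = 2.5989636 × 10^7.
Sum = 3.1849175 × 10^7.
SE = √(3.1849175 × 10^7) = 5644.

5644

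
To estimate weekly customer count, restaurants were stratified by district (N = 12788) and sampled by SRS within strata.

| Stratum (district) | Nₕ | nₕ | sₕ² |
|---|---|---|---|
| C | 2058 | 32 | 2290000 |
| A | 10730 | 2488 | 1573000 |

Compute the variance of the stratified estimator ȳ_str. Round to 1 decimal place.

Var(ȳ_str) = Σₕ Wₕ²(1 − fₕ)sₕ²/nₕ with Wₕ = Nₕ/N, N = 12788.
C: Wₕ = 0.16093212; term = 0.16093212²·(1 − 0.01554908)·2290000/32 = 1824.589.
A: Wₕ = 0.83906788; term = 0.83906788²·(1 − 0.23187325)·1573000/2488 = 341.90498.
Sum = 2166.494.

2166.5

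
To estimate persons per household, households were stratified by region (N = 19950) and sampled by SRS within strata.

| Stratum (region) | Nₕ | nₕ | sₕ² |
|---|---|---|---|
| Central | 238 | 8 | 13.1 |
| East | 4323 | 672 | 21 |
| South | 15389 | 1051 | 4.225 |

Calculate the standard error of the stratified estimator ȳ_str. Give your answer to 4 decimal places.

0.0608

Var(ȳ_str) = Σₕ Wₕ²(1 − fₕ)sₕ²/nₕ with Wₕ = Nₕ/N, N = 19950.
Central: Wₕ = 0.01192982; term = 0.01192982²·(1 − 0.03361345)·13.1/8 = 2.2521655 × 10^-4.
East: Wₕ = 0.21669173; term = 0.21669173²·(1 − 0.15544761)·21/672 = 0.0012392567.
South: Wₕ = 0.77137845; term = 0.77137845²·(1 − 0.06829554)·4.225/1051 = 0.0022286259.
Sum = 0.0036930992.
SE = √(0.0036930992) = 0.0608.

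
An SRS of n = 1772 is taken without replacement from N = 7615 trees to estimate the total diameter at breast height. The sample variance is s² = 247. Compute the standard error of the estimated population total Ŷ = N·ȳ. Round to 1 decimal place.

2490.4

Var(Ŷ) = N²·Var(ȳ) = N²·(1 − n/N)·s²/n.
f = 1772/7615 = 0.23269862; Var(ȳ) = 0.76730138·247/1772 = 0.10695454.
Var(Ŷ) = 7615² · 0.10695454 = 6.2021039 × 10^6.
SE(Ŷ) = √(6.2021039 × 10^6) = 2490.4.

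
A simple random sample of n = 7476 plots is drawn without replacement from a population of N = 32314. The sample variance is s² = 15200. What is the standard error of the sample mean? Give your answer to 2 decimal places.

1.25

Under SRS without replacement, Var(ȳ) = (1 − f)·s²/n with f = n/N = 7476/32314 = 0.23135483.
Var(ȳ) = (1 − 0.23135483)·15200/7476 = 0.76864517·2.0331728 = 1.5627885.
SE(ȳ) = √(1.5627885) = 1.25.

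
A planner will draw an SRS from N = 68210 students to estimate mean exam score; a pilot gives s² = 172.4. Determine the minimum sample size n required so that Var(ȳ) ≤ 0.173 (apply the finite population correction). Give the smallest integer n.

Without fpc, n₀ = s²/D = 172.4/0.173 = 996.5318.
With fpc, (1 − n/N)·s²/n ≤ D requires n ≥ n₀/(1 + n₀/N) = 996.5318/(1 + 996.5318/68210) = 982.1824.
Rounding up, n = 983.

983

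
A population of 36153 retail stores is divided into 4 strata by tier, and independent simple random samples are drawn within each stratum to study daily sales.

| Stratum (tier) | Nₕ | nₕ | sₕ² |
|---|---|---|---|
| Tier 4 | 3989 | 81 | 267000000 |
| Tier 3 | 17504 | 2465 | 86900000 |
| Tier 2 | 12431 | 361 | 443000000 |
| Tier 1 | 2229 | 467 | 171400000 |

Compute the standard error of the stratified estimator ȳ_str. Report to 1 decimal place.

Var(ȳ_str) = Σₕ Wₕ²(1 − fₕ)sₕ²/nₕ with Wₕ = Nₕ/N, N = 36153.
Tier 4: Wₕ = 0.11033662; term = 0.11033662²·(1 − 0.02030584)·267000000/81 = 39314.807.
Tier 3: Wₕ = 0.48416452; term = 0.48416452²·(1 − 0.14082495)·86900000/2465 = 7100.1976.
Tier 2: Wₕ = 0.34384422; term = 0.34384422²·(1 − 0.02904030)·443000000/361 = 140870.86.
Tier 1: Wₕ = 0.06165463; term = 0.06165463²·(1 − 0.20951099)·171400000/467 = 1102.8621.
Sum = 188388.73.
SE = √(188388.73) = 434.0.

434.0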